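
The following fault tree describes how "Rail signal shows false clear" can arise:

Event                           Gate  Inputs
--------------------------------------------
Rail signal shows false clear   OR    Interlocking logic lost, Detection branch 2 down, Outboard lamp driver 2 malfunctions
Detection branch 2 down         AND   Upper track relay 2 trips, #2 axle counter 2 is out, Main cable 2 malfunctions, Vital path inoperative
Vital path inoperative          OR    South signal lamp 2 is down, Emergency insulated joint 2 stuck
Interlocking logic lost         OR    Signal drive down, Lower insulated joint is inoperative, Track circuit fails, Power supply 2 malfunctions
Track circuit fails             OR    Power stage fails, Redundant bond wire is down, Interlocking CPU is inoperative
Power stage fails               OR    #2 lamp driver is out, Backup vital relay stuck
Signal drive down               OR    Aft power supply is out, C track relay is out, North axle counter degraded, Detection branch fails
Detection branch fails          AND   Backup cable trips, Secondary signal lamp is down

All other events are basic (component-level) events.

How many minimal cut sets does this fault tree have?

13

Detection branch fails [AND]: one cut set from each child combined → 1 × 1 = 1 cut set(s).
Signal drive down [OR]: union of children's cut sets → 4 cut set(s).
Power stage fails [OR]: union of children's cut sets → 2 cut set(s).
Track circuit fails [OR]: union of children's cut sets → 4 cut set(s).
Interlocking logic lost [OR]: union of children's cut sets → 10 cut set(s).
Vital path inoperative [OR]: union of children's cut sets → 2 cut set(s).
Detection branch 2 down [AND]: one cut set from each child combined → 1 × 1 × 1 × 2 = 2 cut set(s).
Rail signal shows false clear [OR]: union of children's cut sets → 13 cut set(s).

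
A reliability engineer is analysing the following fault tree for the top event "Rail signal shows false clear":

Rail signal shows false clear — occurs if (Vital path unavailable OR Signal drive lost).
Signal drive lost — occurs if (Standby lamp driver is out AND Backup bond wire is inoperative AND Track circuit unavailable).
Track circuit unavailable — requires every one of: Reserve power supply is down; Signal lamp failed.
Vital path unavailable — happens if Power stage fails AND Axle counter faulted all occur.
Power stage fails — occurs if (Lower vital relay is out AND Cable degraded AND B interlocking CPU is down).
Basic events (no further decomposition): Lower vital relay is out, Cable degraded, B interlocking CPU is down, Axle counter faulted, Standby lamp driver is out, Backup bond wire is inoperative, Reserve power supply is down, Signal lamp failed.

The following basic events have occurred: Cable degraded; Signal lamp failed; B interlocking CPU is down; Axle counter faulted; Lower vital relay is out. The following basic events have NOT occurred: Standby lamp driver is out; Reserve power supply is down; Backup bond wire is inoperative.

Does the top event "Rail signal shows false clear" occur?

Yes

Power stage fails [AND]: Lower vital relay is out=occurs, Cable degraded=occurs, B interlocking CPU is down=occurs → all inputs occur → occurs.
Vital path unavailable [AND]: Power stage fails=occurs, Axle counter faulted=occurs → all inputs occur → occurs.
Track circuit unavailable [AND]: Reserve power supply is down=not, Signal lamp failed=occurs → not all inputs occur → does not occur.
Signal drive lost [AND]: Standby lamp driver is out=not, Backup bond wire is inoperative=not, Track circuit unavailable=not → not all inputs occur → does not occur.
Rail signal shows false clear [OR]: Vital path unavailable=occurs, Signal drive lost=not → at least one input occurs → occurs.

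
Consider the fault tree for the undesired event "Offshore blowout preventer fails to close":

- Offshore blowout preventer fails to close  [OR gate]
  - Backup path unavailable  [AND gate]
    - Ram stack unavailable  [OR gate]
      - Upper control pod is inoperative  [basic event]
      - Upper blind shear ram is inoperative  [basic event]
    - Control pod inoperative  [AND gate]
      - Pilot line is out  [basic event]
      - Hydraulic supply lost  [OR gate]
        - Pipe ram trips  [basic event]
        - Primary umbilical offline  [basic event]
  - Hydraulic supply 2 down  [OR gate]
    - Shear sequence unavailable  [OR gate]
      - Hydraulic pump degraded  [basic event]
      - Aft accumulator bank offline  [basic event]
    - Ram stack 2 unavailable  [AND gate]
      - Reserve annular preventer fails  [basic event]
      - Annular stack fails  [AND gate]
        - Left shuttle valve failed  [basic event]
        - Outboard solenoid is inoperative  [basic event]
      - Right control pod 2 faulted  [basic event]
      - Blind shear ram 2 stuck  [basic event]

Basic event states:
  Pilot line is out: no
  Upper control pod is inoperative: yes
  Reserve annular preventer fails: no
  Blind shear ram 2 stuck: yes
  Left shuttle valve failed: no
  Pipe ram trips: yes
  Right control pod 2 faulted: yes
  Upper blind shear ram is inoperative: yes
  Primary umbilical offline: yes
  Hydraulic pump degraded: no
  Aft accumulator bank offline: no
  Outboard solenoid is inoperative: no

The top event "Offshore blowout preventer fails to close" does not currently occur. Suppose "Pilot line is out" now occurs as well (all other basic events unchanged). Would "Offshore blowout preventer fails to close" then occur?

Counterfactual: set "Pilot line is out" to occurred.
Ram stack unavailable [OR]: Upper control pod is inoperative=occurs, Upper blind shear ram is inoperative=occurs → at least one input occurs → occurs.
Hydraulic supply lost [OR]: Pipe ram trips=occurs, Primary umbilical offline=occurs → at least one input occurs → occurs.
Control pod inoperative [AND]: Pilot line is out=occurs, Hydraulic supply lost=occurs → all inputs occur → occurs.
Backup path unavailable [AND]: Ram stack unavailable=occurs, Control pod inoperative=occurs → all inputs occur → occurs.
Shear sequence unavailable [OR]: Hydraulic pump degraded=not, Aft accumulator bank offline=not → no input occurs → does not occur.
Annular stack fails [AND]: Left shuttle valve failed=not, Outboard solenoid is inoperative=not → not all inputs occur → does not occur.
Ram stack 2 unavailable [AND]: Reserve annular preventer fails=not, Annular stack fails=not, Right control pod 2 faulted=occurs, Blind shear ram 2 stuck=occurs → not all inputs occur → does not occur.
Hydraulic supply 2 down [OR]: Shear sequence unavailable=not, Ram stack 2 unavailable=not → no input occurs → does not occur.
Offshore blowout preventer fails to close [OR]: Backup path unavailable=occurs, Hydraulic supply 2 down=not → at least one input occurs → occurs.

Yes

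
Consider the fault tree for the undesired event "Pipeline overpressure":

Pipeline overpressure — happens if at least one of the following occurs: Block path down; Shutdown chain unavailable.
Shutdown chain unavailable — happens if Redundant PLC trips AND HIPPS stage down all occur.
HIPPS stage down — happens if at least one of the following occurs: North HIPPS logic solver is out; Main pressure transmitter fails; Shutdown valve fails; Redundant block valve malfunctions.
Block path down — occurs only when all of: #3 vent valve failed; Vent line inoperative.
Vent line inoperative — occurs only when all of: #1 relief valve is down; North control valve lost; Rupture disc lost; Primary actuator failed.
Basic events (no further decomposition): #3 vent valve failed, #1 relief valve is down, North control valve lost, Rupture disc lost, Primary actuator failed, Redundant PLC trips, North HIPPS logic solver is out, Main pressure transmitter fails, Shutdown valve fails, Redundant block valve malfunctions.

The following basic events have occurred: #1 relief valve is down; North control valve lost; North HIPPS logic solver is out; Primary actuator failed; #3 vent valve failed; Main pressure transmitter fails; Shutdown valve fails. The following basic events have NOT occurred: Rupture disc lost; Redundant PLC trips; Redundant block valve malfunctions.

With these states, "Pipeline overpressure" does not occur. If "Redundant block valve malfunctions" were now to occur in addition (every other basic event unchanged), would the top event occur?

Counterfactual: set "Redundant block valve malfunctions" to occurred.
Vent line inoperative [AND]: #1 relief valve is down=occurs, North control valve lost=occurs, Rupture disc lost=not, Primary actuator failed=occurs → not all inputs occur → does not occur.
Block path down [AND]: #3 vent valve failed=occurs, Vent line inoperative=not → not all inputs occur → does not occur.
HIPPS stage down [OR]: North HIPPS logic solver is out=occurs, Main pressure transmitter fails=occurs, Shutdown valve fails=occurs, Redundant block valve malfunctions=occurs → at least one input occurs → occurs.
Shutdown chain unavailable [AND]: Redundant PLC trips=not, HIPPS stage down=occurs → not all inputs occur → does not occur.
Pipeline overpressure [OR]: Block path down=not, Shutdown chain unavailable=not → no input occurs → does not occur.

No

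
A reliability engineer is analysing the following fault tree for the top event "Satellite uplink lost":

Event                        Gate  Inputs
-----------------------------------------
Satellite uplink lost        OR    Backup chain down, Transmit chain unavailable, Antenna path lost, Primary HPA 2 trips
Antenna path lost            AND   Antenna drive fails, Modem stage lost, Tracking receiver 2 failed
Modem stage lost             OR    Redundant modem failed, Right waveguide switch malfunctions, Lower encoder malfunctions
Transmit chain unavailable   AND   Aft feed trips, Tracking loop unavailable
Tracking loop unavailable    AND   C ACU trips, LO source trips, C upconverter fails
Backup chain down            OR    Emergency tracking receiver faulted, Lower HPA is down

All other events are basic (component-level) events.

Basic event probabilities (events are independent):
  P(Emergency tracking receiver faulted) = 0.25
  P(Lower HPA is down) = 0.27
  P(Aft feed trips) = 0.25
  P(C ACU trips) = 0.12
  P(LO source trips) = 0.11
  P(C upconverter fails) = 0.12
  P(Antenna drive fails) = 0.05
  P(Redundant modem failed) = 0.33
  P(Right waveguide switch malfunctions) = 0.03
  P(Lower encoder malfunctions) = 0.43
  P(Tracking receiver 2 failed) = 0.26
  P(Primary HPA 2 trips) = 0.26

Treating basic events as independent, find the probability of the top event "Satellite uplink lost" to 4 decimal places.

0.5983

P(Backup chain down) [OR] = 1 − (1−0.25) × (1−0.27) = 0.452500
P(Tracking loop unavailable) [AND] = 0.12 × 0.11 × 0.12 = 0.001584
P(Transmit chain unavailable) [AND] = 0.25 × 0.001584 = 0.000396
P(Modem stage lost) [OR] = 1 − (1−0.33) × (1−0.03) × (1−0.43) = 0.629557
P(Antenna path lost) [AND] = 0.05 × 0.629557 × 0.26 = 0.008184
P(Satellite uplink lost) [OR] = 1 − (1−0.452500) × (1−0.000396) × (1−0.008184) × (1−0.26) = 0.598325
Rounded to 4 decimal places: P(Satellite uplink lost) ≈ 0.5983.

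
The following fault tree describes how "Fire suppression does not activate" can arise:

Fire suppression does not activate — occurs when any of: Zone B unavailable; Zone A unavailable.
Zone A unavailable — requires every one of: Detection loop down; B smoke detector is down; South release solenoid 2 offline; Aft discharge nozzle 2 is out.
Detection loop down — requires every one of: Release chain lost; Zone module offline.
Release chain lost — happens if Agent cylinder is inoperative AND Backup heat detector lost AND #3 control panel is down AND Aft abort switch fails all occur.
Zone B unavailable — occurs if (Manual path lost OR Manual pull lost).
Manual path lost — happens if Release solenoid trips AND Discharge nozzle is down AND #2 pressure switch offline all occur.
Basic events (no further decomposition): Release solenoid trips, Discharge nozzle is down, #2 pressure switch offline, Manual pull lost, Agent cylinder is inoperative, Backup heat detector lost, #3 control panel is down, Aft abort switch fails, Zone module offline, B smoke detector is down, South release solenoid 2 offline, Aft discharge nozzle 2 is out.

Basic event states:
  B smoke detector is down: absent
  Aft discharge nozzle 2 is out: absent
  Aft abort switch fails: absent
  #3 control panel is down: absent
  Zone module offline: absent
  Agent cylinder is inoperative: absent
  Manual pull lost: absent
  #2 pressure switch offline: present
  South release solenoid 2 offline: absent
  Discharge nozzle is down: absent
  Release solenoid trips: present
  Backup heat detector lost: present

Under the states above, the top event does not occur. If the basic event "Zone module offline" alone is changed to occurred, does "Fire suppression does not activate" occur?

No

Counterfactual: set "Zone module offline" to occurred.
Manual path lost [AND]: Release solenoid trips=occurs, Discharge nozzle is down=not, #2 pressure switch offline=occurs → not all inputs occur → does not occur.
Zone B unavailable [OR]: Manual path lost=not, Manual pull lost=not → no input occurs → does not occur.
Release chain lost [AND]: Agent cylinder is inoperative=not, Backup heat detector lost=occurs, #3 control panel is down=not, Aft abort switch fails=not → not all inputs occur → does not occur.
Detection loop down [AND]: Release chain lost=not, Zone module offline=occurs → not all inputs occur → does not occur.
Zone A unavailable [AND]: Detection loop down=not, B smoke detector is down=not, South release solenoid 2 offline=not, Aft discharge nozzle 2 is out=not → not all inputs occur → does not occur.
Fire suppression does not activate [OR]: Zone B unavailable=not, Zone A unavailable=not → no input occurs → does not occur.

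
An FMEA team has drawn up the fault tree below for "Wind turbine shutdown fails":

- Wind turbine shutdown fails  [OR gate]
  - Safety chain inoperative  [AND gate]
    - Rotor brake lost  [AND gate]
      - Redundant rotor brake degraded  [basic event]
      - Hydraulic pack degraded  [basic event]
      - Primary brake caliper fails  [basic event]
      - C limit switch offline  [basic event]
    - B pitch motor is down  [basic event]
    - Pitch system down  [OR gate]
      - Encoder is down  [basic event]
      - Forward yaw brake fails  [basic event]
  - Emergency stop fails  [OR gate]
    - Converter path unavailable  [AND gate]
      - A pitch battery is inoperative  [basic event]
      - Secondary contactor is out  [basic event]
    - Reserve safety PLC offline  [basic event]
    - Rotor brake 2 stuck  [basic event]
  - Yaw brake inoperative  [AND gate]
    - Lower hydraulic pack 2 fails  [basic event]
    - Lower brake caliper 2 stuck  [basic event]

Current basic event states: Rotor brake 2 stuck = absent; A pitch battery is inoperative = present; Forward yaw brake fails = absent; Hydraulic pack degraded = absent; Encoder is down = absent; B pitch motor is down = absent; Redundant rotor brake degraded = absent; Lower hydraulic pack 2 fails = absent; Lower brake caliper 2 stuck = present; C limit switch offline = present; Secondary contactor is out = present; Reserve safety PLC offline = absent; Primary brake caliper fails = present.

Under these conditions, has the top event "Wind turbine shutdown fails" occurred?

Yes

Rotor brake lost [AND]: Redundant rotor brake degraded=not, Hydraulic pack degraded=not, Primary brake caliper fails=occurs, C limit switch offline=occurs → not all inputs occur → does not occur.
Pitch system down [OR]: Encoder is down=not, Forward yaw brake fails=not → no input occurs → does not occur.
Safety chain inoperative [AND]: Rotor brake lost=not, B pitch motor is down=not, Pitch system down=not → not all inputs occur → does not occur.
Converter path unavailable [AND]: A pitch battery is inoperative=occurs, Secondary contactor is out=occurs → all inputs occur → occurs.
Emergency stop fails [OR]: Converter path unavailable=occurs, Reserve safety PLC offline=not, Rotor brake 2 stuck=not → at least one input occurs → occurs.
Yaw brake inoperative [AND]: Lower hydraulic pack 2 fails=not, Lower brake caliper 2 stuck=occurs → not all inputs occur → does not occur.
Wind turbine shutdown fails [OR]: Safety chain inoperative=not, Emergency stop fails=occurs, Yaw brake inoperative=not → at least one input occurs → occurs.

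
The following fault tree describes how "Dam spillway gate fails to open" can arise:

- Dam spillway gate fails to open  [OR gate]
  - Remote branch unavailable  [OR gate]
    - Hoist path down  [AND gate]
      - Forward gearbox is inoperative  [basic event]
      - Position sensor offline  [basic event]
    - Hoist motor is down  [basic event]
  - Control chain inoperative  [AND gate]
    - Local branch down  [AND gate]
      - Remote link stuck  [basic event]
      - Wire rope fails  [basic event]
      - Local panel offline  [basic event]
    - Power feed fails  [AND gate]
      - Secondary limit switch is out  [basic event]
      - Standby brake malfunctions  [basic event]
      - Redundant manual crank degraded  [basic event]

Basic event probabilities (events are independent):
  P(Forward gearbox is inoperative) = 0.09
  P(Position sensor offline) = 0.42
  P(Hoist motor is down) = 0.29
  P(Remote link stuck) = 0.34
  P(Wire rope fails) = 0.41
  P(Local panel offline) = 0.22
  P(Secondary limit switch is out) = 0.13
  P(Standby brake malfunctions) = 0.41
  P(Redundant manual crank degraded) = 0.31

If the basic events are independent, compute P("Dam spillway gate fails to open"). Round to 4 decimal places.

0.3172

P(Hoist path down) [AND] = 0.09 × 0.42 = 0.037800
P(Remote branch unavailable) [OR] = 1 − (1−0.037800) × (1−0.29) = 0.316838
P(Local branch down) [AND] = 0.34 × 0.41 × 0.22 = 0.030668
P(Power feed fails) [AND] = 0.13 × 0.41 × 0.31 = 0.016523
P(Control chain inoperative) [AND] = 0.030668 × 0.016523 = 0.000507
P(Dam spillway gate fails to open) [OR] = 1 − (1−0.316838) × (1−0.000507) = 0.317184
Rounded to 4 decimal places: P(Dam spillway gate fails to open) ≈ 0.3172.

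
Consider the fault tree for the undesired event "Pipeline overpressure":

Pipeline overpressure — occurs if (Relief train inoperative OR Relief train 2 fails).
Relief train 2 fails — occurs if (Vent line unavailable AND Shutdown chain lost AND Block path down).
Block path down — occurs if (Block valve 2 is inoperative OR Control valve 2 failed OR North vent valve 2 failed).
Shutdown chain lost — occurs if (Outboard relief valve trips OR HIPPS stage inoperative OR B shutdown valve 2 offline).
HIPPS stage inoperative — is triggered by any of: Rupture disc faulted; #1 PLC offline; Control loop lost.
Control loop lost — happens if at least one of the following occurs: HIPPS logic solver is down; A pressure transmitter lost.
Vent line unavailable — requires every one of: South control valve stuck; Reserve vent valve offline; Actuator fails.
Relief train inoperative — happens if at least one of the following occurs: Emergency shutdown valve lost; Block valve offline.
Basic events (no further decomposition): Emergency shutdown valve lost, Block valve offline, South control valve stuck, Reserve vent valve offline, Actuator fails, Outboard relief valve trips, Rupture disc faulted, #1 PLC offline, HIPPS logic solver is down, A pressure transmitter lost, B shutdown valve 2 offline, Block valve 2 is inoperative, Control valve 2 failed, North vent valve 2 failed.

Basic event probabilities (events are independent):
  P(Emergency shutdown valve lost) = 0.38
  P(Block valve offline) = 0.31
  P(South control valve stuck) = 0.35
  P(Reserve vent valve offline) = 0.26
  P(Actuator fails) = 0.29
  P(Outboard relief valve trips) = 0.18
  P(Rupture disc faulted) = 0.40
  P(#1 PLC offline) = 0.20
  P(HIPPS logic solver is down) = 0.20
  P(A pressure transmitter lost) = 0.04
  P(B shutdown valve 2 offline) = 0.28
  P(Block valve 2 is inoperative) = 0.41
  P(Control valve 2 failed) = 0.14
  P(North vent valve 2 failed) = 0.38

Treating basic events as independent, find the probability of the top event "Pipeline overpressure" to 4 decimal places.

P(Relief train inoperative) [OR] = 1 − (1−0.38) × (1−0.31) = 0.572200
P(Vent line unavailable) [AND] = 0.35 × 0.26 × 0.29 = 0.026390
P(Control loop lost) [OR] = 1 − (1−0.20) × (1−0.04) = 0.232000
P(HIPPS stage inoperative) [OR] = 1 − (1−0.40) × (1−0.20) × (1−0.232000) = 0.631360
P(Shutdown chain lost) [OR] = 1 − (1−0.18) × (1−0.631360) × (1−0.28) = 0.782355
P(Block path down) [OR] = 1 − (1−0.41) × (1−0.14) × (1−0.38) = 0.685412
P(Relief train 2 fails) [AND] = 0.026390 × 0.782355 × 0.685412 = 0.014151
P(Pipeline overpressure) [OR] = 1 − (1−0.572200) × (1−0.014151) = 0.578254
Rounded to 4 decimal places: P(Pipeline overpressure) ≈ 0.5783.

0.5783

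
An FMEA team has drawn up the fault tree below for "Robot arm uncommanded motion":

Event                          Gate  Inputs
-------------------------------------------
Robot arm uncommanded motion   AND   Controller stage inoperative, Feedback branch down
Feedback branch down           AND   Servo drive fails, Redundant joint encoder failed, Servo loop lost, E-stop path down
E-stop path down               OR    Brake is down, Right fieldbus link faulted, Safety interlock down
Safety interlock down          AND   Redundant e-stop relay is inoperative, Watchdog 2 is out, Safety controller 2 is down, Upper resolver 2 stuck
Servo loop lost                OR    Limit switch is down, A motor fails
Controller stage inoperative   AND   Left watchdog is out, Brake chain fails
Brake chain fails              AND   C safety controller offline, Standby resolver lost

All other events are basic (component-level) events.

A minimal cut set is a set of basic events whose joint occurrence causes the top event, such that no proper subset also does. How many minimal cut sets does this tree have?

6

Brake chain fails [AND]: one cut set from each child combined → 1 × 1 = 1 cut set(s).
Controller stage inoperative [AND]: one cut set from each child combined → 1 × 1 = 1 cut set(s).
Servo loop lost [OR]: union of children's cut sets → 2 cut set(s).
Safety interlock down [AND]: one cut set from each child combined → 1 × 1 × 1 × 1 = 1 cut set(s).
E-stop path down [OR]: union of children's cut sets → 3 cut set(s).
Feedback branch down [AND]: one cut set from each child combined → 1 × 1 × 2 × 3 = 6 cut set(s).
Robot arm uncommanded motion [AND]: one cut set from each child combined → 1 × 6 = 6 cut set(s).
Minimal cut sets: {Brake is down, C safety controller offline, Left watchdog is out, Limit switch is down, Redundant joint encoder failed, Servo drive fails, Standby resolver lost}; {C safety controller offline, Left watchdog is out, Limit switch is down, Redundant joint encoder failed, Right fieldbus link faulted, Servo drive fails, Standby resolver lost}; {C safety controller offline, Left watchdog is out, Limit switch is down, Redundant e-stop relay is inoperative, Redundant joint encoder failed, Safety controller 2 is down, Servo drive fails, Standby resolver lost, Upper resolver 2 stuck, Watchdog 2 is out}; {A motor fails, Brake is down, C safety controller offline, Left watchdog is out, Redundant joint encoder failed, Servo drive fails, Standby resolver lost}; {A motor fails, C safety controller offline, Left watchdog is out, Redundant joint encoder failed, Right fieldbus link faulted, Servo drive fails, Standby resolver lost}; {A motor fails, C safety controller offline, Left watchdog is out, Redundant e-stop relay is inoperative, Redundant joint encoder failed, Safety controller 2 is down, Servo drive fails, Standby resolver lost, Upper resolver 2 stuck, Watchdog 2 is out}.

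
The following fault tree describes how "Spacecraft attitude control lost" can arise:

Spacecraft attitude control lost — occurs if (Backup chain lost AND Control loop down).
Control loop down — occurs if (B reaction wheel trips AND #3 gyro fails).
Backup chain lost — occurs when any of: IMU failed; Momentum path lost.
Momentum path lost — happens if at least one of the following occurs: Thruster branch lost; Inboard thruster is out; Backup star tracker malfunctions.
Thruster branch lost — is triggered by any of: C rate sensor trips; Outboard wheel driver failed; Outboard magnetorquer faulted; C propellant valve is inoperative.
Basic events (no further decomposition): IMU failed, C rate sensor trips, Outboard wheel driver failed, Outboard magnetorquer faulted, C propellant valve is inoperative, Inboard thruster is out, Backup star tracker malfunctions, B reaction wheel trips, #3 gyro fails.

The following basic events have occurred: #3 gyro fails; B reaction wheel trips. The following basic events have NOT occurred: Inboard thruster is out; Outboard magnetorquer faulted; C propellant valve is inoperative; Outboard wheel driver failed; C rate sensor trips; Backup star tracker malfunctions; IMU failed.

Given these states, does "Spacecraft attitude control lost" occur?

No

Thruster branch lost [OR]: C rate sensor trips=not, Outboard wheel driver failed=not, Outboard magnetorquer faulted=not, C propellant valve is inoperative=not → no input occurs → does not occur.
Momentum path lost [OR]: Thruster branch lost=not, Inboard thruster is out=not, Backup star tracker malfunctions=not → no input occurs → does not occur.
Backup chain lost [OR]: IMU failed=not, Momentum path lost=not → no input occurs → does not occur.
Control loop down [AND]: B reaction wheel trips=occurs, #3 gyro fails=occurs → all inputs occur → occurs.
Spacecraft attitude control lost [AND]: Backup chain lost=not, Control loop down=occurs → not all inputs occur → does not occur.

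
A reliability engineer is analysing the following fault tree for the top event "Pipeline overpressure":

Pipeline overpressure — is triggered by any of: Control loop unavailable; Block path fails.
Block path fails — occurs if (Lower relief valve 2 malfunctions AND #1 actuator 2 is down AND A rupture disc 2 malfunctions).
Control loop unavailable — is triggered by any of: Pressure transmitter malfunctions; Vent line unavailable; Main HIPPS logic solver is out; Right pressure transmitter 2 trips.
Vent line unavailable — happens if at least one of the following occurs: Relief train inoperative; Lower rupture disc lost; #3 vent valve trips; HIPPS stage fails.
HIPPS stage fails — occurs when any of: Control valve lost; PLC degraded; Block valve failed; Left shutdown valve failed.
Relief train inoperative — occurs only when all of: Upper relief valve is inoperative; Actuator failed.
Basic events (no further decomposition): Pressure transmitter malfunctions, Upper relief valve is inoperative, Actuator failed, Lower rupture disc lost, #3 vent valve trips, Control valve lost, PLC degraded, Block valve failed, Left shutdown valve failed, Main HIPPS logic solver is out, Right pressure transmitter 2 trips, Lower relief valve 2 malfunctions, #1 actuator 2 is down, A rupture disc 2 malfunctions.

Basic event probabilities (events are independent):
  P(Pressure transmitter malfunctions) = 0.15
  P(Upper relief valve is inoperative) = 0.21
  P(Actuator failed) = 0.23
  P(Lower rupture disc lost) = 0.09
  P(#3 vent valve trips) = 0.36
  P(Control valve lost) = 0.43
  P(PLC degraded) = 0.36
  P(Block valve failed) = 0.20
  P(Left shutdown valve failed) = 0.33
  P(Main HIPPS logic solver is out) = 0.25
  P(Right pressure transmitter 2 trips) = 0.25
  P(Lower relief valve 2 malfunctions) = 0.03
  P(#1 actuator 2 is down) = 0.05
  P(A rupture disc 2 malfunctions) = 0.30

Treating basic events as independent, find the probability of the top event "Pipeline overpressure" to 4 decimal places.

P(Relief train inoperative) [AND] = 0.21 × 0.23 = 0.048300
P(HIPPS stage fails) [OR] = 1 − (1−0.43) × (1−0.36) × (1−0.20) × (1−0.33) = 0.804467
P(Vent line unavailable) [OR] = 1 − (1−0.048300) × (1−0.09) × (1−0.36) × (1−0.804467) = 0.891622
P(Control loop unavailable) [OR] = 1 − (1−0.15) × (1−0.891622) × (1−0.25) × (1−0.25) = 0.948182
P(Block path fails) [AND] = 0.03 × 0.05 × 0.30 = 0.000450
P(Pipeline overpressure) [OR] = 1 − (1−0.948182) × (1−0.000450) = 0.948205
Rounded to 4 decimal places: P(Pipeline overpressure) ≈ 0.9482.

0.9482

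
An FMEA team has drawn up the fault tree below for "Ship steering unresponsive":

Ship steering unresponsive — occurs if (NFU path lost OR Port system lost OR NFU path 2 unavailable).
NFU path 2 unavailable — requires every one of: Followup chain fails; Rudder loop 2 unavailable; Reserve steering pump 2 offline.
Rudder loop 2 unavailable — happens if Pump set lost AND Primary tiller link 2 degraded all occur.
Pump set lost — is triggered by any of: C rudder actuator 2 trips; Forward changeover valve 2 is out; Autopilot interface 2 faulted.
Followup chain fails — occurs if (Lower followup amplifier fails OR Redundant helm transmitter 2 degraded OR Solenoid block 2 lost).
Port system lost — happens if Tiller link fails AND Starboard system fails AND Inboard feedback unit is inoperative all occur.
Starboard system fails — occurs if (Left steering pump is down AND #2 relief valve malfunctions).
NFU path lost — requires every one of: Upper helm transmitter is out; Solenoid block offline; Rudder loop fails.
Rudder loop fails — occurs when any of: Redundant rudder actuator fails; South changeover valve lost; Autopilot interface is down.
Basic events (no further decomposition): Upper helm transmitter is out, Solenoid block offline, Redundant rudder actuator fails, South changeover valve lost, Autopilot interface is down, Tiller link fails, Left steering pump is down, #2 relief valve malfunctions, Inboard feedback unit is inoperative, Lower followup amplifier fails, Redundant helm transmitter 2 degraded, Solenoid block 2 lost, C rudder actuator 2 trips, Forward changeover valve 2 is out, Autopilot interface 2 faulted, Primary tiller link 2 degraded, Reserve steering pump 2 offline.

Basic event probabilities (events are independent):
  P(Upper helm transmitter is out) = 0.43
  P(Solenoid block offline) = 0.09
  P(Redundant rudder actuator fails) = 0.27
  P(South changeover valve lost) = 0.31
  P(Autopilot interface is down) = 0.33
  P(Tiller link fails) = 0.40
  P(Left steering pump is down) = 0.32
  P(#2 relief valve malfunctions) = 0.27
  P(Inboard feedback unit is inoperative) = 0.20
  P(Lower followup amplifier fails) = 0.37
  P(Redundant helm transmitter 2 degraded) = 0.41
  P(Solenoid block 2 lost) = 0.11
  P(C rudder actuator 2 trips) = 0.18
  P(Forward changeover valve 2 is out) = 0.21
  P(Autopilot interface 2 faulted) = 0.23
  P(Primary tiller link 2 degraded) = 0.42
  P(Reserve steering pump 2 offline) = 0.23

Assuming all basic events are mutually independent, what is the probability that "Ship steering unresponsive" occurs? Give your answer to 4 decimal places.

P(Rudder loop fails) [OR] = 1 − (1−0.27) × (1−0.31) × (1−0.33) = 0.662521
P(NFU path lost) [AND] = 0.43 × 0.09 × 0.662521 = 0.025640
P(Starboard system fails) [AND] = 0.32 × 0.27 = 0.086400
P(Port system lost) [AND] = 0.40 × 0.086400 × 0.20 = 0.006912
P(Followup chain fails) [OR] = 1 − (1−0.37) × (1−0.41) × (1−0.11) = 0.669187
P(Pump set lost) [OR] = 1 − (1−0.18) × (1−0.21) × (1−0.23) = 0.501194
P(Rudder loop 2 unavailable) [AND] = 0.501194 × 0.42 = 0.210501
P(NFU path 2 unavailable) [AND] = 0.669187 × 0.210501 × 0.23 = 0.032399
P(Ship steering unresponsive) [OR] = 1 − (1−0.025640) × (1−0.006912) × (1−0.032399) = 0.063725
Rounded to 4 decimal places: P(Ship steering unresponsive) ≈ 0.0637.

0.0637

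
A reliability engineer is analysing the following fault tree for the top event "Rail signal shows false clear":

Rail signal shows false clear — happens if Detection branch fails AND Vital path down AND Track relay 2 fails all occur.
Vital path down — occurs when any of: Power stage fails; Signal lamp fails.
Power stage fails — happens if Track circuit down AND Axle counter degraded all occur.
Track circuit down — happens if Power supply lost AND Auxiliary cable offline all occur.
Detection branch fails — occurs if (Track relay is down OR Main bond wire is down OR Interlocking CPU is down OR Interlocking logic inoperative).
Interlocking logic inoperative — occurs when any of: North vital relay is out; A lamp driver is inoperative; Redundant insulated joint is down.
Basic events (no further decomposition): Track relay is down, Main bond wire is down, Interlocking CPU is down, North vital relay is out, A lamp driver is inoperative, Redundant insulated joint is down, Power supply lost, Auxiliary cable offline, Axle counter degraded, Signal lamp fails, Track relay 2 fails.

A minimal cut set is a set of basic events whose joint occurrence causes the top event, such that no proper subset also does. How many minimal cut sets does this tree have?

12

Interlocking logic inoperative [OR]: union of children's cut sets → 3 cut set(s).
Detection branch fails [OR]: union of children's cut sets → 6 cut set(s).
Track circuit down [AND]: one cut set from each child combined → 1 × 1 = 1 cut set(s).
Power stage fails [AND]: one cut set from each child combined → 1 × 1 = 1 cut set(s).
Vital path down [OR]: union of children's cut sets → 2 cut set(s).
Rail signal shows false clear [AND]: one cut set from each child combined → 6 × 2 × 1 = 12 cut set(s).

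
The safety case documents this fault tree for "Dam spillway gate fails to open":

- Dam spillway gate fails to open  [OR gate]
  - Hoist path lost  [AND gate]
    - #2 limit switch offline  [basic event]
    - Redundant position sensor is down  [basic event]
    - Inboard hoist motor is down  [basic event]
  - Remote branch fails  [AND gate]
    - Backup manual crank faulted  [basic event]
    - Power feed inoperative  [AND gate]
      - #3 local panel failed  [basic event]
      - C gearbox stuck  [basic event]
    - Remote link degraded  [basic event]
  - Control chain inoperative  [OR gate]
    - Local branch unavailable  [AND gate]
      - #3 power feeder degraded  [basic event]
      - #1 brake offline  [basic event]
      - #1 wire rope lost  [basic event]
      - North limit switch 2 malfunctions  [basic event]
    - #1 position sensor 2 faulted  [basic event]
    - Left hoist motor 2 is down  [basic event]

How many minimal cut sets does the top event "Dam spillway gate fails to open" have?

5

Hoist path lost [AND]: one cut set from each child combined → 1 × 1 × 1 = 1 cut set(s).
Power feed inoperative [AND]: one cut set from each child combined → 1 × 1 = 1 cut set(s).
Remote branch fails [AND]: one cut set from each child combined → 1 × 1 × 1 = 1 cut set(s).
Local branch unavailable [AND]: one cut set from each child combined → 1 × 1 × 1 × 1 = 1 cut set(s).
Control chain inoperative [OR]: union of children's cut sets → 3 cut set(s).
Dam spillway gate fails to open [OR]: union of children's cut sets → 5 cut set(s).
Minimal cut sets: {#2 limit switch offline, Inboard hoist motor is down, Redundant position sensor is down}; {#3 local panel failed, Backup manual crank faulted, C gearbox stuck, Remote link degraded}; {#1 brake offline, #1 wire rope lost, #3 power feeder degraded, North limit switch 2 malfunctions}; {#1 position sensor 2 faulted}; {Left hoist motor 2 is down}.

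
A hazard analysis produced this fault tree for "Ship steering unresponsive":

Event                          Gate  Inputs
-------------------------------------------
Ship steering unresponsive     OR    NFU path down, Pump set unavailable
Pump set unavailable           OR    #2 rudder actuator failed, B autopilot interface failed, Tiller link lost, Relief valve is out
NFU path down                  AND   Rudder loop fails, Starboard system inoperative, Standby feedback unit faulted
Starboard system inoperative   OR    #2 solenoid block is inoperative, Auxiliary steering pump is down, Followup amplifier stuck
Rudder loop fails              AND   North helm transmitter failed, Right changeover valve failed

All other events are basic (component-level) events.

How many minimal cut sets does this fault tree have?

Rudder loop fails [AND]: one cut set from each child combined → 1 × 1 = 1 cut set(s).
Starboard system inoperative [OR]: union of children's cut sets → 3 cut set(s).
NFU path down [AND]: one cut set from each child combined → 1 × 3 × 1 = 3 cut set(s).
Pump set unavailable [OR]: union of children's cut sets → 4 cut set(s).
Ship steering unresponsive [OR]: union of children's cut sets → 7 cut set(s).
Minimal cut sets: {#2 solenoid block is inoperative, North helm transmitter failed, Right changeover valve failed, Standby feedback unit faulted}; {Auxiliary steering pump is down, North helm transmitter failed, Right changeover valve failed, Standby feedback unit faulted}; {Followup amplifier stuck, North helm transmitter failed, Right changeover valve failed, Standby feedback unit faulted}; {#2 rudder actuator failed}; {B autopilot interface failed}; {Tiller link lost}; {Relief valve is out}.

7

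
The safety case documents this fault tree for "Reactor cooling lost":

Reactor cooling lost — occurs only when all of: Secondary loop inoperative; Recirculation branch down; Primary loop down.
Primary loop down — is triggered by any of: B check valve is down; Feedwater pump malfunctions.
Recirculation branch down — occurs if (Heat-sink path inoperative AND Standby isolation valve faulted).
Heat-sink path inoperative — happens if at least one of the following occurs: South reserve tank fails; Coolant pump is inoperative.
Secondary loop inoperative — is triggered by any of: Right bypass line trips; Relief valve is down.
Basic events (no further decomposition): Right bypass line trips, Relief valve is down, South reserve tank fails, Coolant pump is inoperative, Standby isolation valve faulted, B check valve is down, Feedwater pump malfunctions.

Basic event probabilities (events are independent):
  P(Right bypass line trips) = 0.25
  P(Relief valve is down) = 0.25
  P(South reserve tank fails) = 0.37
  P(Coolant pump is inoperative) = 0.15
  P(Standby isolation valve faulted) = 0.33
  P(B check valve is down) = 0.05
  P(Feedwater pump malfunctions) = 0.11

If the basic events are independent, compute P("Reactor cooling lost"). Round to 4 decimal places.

P(Secondary loop inoperative) [OR] = 1 − (1−0.25) × (1−0.25) = 0.437500
P(Heat-sink path inoperative) [OR] = 1 − (1−0.37) × (1−0.15) = 0.464500
P(Recirculation branch down) [AND] = 0.464500 × 0.33 = 0.153285
P(Primary loop down) [OR] = 1 − (1−0.05) × (1−0.11) = 0.154500
P(Reactor cooling lost) [AND] = 0.437500 × 0.153285 × 0.154500 = 0.010361
Rounded to 4 decimal places: P(Reactor cooling lost) ≈ 0.0104.

0.0104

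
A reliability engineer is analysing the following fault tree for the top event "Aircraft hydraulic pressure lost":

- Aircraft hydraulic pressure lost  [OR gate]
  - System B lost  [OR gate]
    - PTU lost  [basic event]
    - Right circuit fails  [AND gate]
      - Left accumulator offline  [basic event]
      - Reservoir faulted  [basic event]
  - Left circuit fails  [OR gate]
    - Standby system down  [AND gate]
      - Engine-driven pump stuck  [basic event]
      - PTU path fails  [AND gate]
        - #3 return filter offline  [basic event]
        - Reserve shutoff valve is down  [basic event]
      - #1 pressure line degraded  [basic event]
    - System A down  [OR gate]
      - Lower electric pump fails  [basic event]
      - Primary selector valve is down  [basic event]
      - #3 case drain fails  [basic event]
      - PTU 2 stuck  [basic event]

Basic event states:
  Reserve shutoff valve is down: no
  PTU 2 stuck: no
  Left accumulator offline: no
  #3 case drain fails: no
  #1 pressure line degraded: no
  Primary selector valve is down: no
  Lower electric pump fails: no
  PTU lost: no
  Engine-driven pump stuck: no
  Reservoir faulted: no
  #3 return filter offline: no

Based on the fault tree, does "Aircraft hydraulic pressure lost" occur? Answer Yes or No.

No

Right circuit fails [AND]: Left accumulator offline=not, Reservoir faulted=not → not all inputs occur → does not occur.
System B lost [OR]: PTU lost=not, Right circuit fails=not → no input occurs → does not occur.
PTU path fails [AND]: #3 return filter offline=not, Reserve shutoff valve is down=not → not all inputs occur → does not occur.
Standby system down [AND]: Engine-driven pump stuck=not, PTU path fails=not, #1 pressure line degraded=not → not all inputs occur → does not occur.
System A down [OR]: Lower electric pump fails=not, Primary selector valve is down=not, #3 case drain fails=not, PTU 2 stuck=not → no input occurs → does not occur.
Left circuit fails [OR]: Standby system down=not, System A down=not → no input occurs → does not occur.
Aircraft hydraulic pressure lost [OR]: System B lost=not, Left circuit fails=not → no input occurs → does not occur.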